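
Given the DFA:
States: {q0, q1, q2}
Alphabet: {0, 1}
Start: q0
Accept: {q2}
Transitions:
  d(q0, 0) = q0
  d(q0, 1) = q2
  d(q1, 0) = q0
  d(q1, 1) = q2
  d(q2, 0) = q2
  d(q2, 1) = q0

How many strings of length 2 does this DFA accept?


Enumerating all length-2 strings:
  "00" -> q0 [reject]
  "01" -> q2 [accept]
  "10" -> q2 [accept]
  "11" -> q0 [reject]

2 out of 4


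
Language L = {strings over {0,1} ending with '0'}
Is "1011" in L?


last symbol = '1'

No, "1011" is not in L


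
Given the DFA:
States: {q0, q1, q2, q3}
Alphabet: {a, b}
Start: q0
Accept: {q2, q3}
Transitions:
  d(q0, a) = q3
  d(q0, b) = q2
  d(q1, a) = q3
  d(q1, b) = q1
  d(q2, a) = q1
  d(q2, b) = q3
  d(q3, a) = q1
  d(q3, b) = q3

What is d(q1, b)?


Looking up transition d(q1, b)

q1


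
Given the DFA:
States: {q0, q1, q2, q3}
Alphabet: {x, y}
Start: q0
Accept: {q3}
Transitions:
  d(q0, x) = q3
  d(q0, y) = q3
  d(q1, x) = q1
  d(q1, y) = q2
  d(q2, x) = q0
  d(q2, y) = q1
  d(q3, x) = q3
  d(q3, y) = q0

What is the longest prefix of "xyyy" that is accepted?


Run the DFA, marking each prefix where the state is accepting:
  "" -> q0 [reject]
  "x" -> q3 [accept]
  "xy" -> q0 [reject]
  "xyy" -> q3 [accept]
  "xyyy" -> q0 [reject]

"xyy"


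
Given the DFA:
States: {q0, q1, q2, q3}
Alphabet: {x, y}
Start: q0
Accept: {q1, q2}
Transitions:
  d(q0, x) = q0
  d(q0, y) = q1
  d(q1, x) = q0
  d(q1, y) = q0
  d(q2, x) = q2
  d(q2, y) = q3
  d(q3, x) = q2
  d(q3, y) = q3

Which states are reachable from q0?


BFS from q0:
  layer 0: {q0}
  layer 1: {q1}

{q0, q1}


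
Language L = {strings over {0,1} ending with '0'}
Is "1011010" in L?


last symbol = '0'

Yes, "1011010" is in L


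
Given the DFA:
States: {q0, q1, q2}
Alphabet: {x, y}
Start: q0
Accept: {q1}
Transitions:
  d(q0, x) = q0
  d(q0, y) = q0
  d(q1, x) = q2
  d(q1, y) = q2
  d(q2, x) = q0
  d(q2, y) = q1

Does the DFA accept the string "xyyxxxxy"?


Trace: q0 -> q0 -> q0 -> q0 -> q0 -> q0 -> q0 -> q0 -> q0
Final state: q0
Accept states: {q1}

No, rejected (final state q0 is not an accept state)


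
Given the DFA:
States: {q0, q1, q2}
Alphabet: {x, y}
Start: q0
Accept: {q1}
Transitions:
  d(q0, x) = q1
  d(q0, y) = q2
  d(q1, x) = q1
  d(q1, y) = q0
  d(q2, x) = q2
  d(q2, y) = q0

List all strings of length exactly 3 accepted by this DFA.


All strings of length 3: 8 total
Accepted: 3

"xxx", "xyx", "yyx"


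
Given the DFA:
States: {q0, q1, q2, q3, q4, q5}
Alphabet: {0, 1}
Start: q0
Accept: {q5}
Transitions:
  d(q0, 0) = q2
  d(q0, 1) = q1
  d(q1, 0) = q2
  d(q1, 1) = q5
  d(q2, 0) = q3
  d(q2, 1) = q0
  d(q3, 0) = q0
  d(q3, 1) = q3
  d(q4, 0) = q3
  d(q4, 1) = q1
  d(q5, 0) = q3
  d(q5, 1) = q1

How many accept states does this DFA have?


Accept states listed: {q5}
Counting: q5(1)

1


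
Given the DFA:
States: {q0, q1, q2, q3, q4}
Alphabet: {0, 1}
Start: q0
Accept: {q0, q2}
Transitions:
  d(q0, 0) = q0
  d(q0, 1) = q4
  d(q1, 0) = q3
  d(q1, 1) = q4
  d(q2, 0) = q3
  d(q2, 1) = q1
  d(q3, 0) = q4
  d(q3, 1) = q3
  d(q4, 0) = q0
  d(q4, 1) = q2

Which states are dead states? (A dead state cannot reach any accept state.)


Forward reachability from each state:
  q0 -> reaches accept state q0 (live)
  q1 -> reaches accept state q0 (live)
  q2 -> reaches accept state q0 (live)
  q3 -> reaches accept state q0 (live)
  q4 -> reaches accept state q0 (live)

None (all states can reach an accept state)


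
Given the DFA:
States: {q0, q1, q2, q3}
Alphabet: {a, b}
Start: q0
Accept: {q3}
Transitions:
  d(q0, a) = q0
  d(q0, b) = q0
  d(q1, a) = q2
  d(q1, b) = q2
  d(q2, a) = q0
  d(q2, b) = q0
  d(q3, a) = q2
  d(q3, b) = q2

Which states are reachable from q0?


BFS from q0:
  layer 0: {q0}

{q0}


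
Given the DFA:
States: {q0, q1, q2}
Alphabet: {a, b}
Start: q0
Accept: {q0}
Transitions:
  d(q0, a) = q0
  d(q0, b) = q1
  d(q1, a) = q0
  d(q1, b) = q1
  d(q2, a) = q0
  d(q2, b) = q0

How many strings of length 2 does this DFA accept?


Enumerating all length-2 strings:
  "aa" -> q0 [accept]
  "ab" -> q1 [reject]
  "ba" -> q0 [accept]
  "bb" -> q1 [reject]

2 out of 4


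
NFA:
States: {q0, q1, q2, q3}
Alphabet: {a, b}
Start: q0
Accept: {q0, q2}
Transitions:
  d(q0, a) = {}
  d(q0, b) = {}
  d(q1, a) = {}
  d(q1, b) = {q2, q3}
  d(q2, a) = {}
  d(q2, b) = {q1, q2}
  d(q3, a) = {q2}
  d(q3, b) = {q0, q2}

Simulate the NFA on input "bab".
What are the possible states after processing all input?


Start: {q0}
  --b--> {}
  --a--> {}
  --b--> {}

{} (empty set, no valid transitions)


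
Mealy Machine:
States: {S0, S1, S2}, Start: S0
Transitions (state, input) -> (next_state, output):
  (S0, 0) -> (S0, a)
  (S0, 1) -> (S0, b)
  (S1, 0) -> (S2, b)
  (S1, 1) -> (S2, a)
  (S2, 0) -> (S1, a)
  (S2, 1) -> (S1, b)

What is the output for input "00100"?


Step-by-step:
  (S0, 0) -> (S0, a)
  (S0, 0) -> (S0, a)
  (S0, 1) -> (S0, b)
  (S0, 0) -> (S0, a)
  (S0, 0) -> (S0, a)

"aabaa"


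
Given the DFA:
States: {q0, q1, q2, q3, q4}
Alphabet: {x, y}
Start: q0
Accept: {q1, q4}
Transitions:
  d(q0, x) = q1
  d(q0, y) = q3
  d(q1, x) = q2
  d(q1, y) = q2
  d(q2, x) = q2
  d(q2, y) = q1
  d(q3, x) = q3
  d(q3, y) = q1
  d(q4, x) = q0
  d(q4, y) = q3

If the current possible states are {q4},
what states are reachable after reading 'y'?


Apply transition on 'y' from each current state:
  d(q4, y) = q3

{q3}


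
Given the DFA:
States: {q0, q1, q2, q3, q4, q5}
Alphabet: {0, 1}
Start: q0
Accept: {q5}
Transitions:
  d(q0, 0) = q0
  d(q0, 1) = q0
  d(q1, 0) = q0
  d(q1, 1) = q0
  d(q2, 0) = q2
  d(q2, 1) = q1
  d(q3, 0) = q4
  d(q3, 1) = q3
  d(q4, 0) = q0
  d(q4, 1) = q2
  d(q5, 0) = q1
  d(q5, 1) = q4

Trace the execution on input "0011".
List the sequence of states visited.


Input: 0011
d(q0, 0) = q0
d(q0, 0) = q0
d(q0, 1) = q0
d(q0, 1) = q0


q0 -> q0 -> q0 -> q0 -> q0


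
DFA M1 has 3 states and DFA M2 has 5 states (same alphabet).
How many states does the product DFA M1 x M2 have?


Product construction pairs every M1 state with every M2 state.
3 * 5 = 15

15


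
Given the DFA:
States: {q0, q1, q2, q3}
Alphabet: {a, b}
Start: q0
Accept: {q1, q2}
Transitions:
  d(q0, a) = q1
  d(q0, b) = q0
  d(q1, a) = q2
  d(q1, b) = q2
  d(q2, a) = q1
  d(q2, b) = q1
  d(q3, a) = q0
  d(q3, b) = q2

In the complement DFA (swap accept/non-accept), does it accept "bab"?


Trace: q0 -> q0 -> q1 -> q2
Final: q2
Original accept: {q1, q2}
Complement: q2 is in original accept

No, complement rejects (original accepts)


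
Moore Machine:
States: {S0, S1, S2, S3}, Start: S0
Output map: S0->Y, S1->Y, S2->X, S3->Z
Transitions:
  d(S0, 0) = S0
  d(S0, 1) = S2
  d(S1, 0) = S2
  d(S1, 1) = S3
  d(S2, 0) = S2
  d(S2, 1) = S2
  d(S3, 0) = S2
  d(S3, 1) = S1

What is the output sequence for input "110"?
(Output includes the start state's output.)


Start: S0 (output Y)
  --1--> S2 (output X)
  --1--> S2 (output X)
  --0--> S2 (output X)

"YXXX"


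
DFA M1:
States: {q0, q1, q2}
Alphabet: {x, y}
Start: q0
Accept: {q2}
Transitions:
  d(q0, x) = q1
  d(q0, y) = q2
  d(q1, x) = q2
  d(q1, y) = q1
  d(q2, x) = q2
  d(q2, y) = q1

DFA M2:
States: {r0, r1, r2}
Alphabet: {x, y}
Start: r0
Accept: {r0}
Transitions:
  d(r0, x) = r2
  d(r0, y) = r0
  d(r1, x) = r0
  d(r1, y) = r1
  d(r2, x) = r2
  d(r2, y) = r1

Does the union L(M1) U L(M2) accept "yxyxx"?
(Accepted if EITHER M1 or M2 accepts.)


M1: final=q2 accepted=True
M2: final=r2 accepted=False

Yes, union accepts


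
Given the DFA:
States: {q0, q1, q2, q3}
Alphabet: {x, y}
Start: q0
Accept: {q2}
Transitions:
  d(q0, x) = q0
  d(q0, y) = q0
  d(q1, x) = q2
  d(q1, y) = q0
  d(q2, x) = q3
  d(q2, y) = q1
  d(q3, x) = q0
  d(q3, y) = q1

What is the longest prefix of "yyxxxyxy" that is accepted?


Run the DFA, marking each prefix where the state is accepting:
  "" -> q0 [reject]
  "y" -> q0 [reject]
  "yy" -> q0 [reject]
  "yyx" -> q0 [reject]
  "yyxx" -> q0 [reject]
  "yyxxx" -> q0 [reject]
  "yyxxxy" -> q0 [reject]
  "yyxxxyx" -> q0 [reject]
  "yyxxxyxy" -> q0 [reject]

No prefix is accepted


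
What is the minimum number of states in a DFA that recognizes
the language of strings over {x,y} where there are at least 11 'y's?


States: count = 0, 1, ..., 10, and a final '>= 11' state.
Total: 11 + 1 = 12. Accept = '>= 11' state.

12


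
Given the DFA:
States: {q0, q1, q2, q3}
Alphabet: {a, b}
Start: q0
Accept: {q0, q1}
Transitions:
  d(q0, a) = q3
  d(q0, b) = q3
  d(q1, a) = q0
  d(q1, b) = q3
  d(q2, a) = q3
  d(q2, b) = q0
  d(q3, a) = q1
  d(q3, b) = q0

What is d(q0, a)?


Looking up transition d(q0, a)

q3


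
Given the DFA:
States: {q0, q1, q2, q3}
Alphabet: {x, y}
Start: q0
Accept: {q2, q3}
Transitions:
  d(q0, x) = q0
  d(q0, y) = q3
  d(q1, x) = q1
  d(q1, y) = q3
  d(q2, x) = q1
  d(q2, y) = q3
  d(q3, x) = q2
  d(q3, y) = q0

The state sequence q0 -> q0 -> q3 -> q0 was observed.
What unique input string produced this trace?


Trace back each transition to find the symbol:
  q0 --[x]--> q0
  q0 --[y]--> q3
  q3 --[y]--> q0

"xyy"


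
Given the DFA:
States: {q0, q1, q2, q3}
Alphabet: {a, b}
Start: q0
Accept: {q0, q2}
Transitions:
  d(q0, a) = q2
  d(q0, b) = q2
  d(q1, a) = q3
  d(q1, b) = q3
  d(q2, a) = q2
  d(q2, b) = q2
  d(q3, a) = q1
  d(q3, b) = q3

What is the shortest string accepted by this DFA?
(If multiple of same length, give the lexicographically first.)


BFS by string length (lex-first path to each state shown):
  len 0: q0<-""
Found accept state at length 0.

"" (empty string)


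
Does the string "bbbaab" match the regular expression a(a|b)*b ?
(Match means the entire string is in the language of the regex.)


|string| = 6; first = 'b'; last = 'b'

No, "bbbaab" does not match a(a|b)*b


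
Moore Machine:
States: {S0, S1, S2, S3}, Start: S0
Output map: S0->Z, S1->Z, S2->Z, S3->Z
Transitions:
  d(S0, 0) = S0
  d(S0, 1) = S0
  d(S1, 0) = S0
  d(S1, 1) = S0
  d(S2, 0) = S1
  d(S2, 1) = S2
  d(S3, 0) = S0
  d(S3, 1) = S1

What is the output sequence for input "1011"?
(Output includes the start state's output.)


Start: S0 (output Z)
  --1--> S0 (output Z)
  --0--> S0 (output Z)
  --1--> S0 (output Z)
  --1--> S0 (output Z)

"ZZZZZ"


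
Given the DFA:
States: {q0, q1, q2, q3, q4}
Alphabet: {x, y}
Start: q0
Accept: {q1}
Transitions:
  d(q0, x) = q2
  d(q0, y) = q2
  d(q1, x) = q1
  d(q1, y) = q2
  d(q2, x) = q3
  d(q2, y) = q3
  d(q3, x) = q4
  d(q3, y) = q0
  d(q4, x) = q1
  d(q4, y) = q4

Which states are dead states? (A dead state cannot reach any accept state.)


Forward reachability from each state:
  q0 -> reaches accept state q1 (live)
  q1 -> reaches accept state q1 (live)
  q2 -> reaches accept state q1 (live)
  q3 -> reaches accept state q1 (live)
  q4 -> reaches accept state q1 (live)

None (all states can reach an accept state)


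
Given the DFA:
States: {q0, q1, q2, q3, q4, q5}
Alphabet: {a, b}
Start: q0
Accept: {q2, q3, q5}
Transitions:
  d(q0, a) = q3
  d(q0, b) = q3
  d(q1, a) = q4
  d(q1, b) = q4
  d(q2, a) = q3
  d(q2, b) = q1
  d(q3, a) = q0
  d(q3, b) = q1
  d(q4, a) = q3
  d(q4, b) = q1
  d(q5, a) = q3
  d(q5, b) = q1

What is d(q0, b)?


Looking up transition d(q0, b)

q3


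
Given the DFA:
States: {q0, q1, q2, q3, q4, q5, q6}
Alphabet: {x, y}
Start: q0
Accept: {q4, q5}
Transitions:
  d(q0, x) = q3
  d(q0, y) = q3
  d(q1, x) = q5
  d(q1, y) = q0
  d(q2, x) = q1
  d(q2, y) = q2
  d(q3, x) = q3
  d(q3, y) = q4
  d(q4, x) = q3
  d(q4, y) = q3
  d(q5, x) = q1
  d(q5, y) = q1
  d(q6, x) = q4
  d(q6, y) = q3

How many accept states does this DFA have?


Accept states listed: {q4, q5}
Counting: q4(1) q5(2)

2


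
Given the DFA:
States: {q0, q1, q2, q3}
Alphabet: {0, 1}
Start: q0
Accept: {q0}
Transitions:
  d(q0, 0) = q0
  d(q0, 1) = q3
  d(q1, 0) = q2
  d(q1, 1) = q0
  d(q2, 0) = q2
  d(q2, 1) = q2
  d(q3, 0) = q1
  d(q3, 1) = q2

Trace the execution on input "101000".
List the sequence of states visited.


Input: 101000
d(q0, 1) = q3
d(q3, 0) = q1
d(q1, 1) = q0
d(q0, 0) = q0
d(q0, 0) = q0
d(q0, 0) = q0


q0 -> q3 -> q1 -> q0 -> q0 -> q0 -> q0


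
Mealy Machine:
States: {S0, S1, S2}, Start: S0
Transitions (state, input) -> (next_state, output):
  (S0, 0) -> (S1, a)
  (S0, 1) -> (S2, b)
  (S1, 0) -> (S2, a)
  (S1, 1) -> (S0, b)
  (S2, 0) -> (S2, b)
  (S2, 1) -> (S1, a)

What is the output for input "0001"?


Step-by-step:
  (S0, 0) -> (S1, a)
  (S1, 0) -> (S2, a)
  (S2, 0) -> (S2, b)
  (S2, 1) -> (S1, a)

"aaba"


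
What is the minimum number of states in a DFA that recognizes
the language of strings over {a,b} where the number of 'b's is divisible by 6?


States track (count of 'b') mod 6.
Need 6 states: one per remainder 0..5; accept = remainder 0.

6


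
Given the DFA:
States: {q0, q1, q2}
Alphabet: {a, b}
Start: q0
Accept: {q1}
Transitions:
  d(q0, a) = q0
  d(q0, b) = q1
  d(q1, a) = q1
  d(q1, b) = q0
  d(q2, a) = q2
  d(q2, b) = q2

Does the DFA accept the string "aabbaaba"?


Trace: q0 -> q0 -> q0 -> q1 -> q0 -> q0 -> q0 -> q1 -> q1
Final state: q1
Accept states: {q1}

Yes, accepted (final state q1 is an accept state)


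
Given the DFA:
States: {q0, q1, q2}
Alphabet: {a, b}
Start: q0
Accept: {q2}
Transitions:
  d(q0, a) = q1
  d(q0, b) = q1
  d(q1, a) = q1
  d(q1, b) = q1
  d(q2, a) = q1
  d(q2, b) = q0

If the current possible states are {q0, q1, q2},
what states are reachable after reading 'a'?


Apply transition on 'a' from each current state:
  d(q0, a) = q1
  d(q1, a) = q1
  d(q2, a) = q1

{q1}


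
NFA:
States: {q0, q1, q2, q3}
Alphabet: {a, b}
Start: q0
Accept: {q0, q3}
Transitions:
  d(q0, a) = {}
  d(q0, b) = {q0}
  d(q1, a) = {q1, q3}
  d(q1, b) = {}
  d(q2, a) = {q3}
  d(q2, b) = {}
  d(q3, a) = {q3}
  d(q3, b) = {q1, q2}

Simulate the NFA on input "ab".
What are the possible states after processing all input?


Start: {q0}
  --a--> {}
  --b--> {}

{} (empty set, no valid transitions)


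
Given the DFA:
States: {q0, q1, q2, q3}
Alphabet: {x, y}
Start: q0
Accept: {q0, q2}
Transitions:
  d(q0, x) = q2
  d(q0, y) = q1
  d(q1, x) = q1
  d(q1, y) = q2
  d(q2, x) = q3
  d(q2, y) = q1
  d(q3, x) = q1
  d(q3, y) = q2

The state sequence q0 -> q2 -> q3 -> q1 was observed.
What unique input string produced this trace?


Trace back each transition to find the symbol:
  q0 --[x]--> q2
  q2 --[x]--> q3
  q3 --[x]--> q1

"xxx"


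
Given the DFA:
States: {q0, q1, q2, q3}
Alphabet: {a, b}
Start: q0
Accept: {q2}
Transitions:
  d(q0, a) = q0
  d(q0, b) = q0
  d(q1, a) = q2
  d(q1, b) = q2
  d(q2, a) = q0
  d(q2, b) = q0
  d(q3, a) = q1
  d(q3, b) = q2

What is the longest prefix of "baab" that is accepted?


Run the DFA, marking each prefix where the state is accepting:
  "" -> q0 [reject]
  "b" -> q0 [reject]
  "ba" -> q0 [reject]
  "baa" -> q0 [reject]
  "baab" -> q0 [reject]

No prefix is accepted


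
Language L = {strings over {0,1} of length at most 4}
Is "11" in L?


length = 2

Yes, "11" is in L


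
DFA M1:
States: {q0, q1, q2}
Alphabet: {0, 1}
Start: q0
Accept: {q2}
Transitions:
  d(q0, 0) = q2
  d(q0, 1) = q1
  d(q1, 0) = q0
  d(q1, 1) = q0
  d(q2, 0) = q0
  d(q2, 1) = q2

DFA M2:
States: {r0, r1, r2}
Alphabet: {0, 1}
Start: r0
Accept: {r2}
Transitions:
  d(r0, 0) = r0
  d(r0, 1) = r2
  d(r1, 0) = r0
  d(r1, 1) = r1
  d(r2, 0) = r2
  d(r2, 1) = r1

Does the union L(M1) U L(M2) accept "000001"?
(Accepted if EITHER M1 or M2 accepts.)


M1: final=q2 accepted=True
M2: final=r2 accepted=True

Yes, union accepts


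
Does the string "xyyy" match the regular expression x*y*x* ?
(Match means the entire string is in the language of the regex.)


|string| = 4; first = 'x'; last = 'y'

Yes, "xyyy" matches x*y*x*


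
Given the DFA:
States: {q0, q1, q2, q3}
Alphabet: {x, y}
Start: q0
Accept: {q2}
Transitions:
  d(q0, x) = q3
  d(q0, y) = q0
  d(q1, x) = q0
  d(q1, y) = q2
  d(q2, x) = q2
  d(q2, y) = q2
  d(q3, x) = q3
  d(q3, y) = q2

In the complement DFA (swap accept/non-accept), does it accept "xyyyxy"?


Trace: q0 -> q3 -> q2 -> q2 -> q2 -> q2 -> q2
Final: q2
Original accept: {q2}
Complement: q2 is in original accept

No, complement rejects (original accepts)


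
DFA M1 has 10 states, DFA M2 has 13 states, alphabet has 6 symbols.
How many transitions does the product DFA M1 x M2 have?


Product DFA has 10 * 13 = 130 states.
Each has 6 transitions: 130 * 6 = 780

780


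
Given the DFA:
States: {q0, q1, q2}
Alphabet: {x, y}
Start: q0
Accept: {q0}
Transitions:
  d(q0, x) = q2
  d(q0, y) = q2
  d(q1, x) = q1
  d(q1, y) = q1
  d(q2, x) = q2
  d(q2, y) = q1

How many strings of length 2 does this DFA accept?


Enumerating all length-2 strings:
  "xx" -> q2 [reject]
  "xy" -> q1 [reject]
  "yx" -> q2 [reject]
  "yy" -> q1 [reject]

0 out of 4


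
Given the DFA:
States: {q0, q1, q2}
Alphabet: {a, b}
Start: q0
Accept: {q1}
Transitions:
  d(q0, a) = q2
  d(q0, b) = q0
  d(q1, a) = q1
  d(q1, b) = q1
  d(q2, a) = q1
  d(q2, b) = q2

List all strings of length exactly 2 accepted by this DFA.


All strings of length 2: 4 total
Accepted: 1

"aa"


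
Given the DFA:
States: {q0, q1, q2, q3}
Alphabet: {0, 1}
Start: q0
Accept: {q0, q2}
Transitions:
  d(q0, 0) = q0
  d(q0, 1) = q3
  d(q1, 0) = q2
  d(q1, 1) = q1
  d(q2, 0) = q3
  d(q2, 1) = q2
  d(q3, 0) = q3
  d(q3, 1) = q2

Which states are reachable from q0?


BFS from q0:
  layer 0: {q0}
  layer 1: {q3}
  layer 2: {q2}

{q0, q2, q3}


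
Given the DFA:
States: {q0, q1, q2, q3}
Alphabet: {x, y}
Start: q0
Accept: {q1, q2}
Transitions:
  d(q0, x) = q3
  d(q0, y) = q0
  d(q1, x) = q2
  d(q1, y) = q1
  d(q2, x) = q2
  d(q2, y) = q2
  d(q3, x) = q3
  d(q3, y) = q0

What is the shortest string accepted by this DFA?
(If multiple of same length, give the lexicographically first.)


BFS by string length (lex-first path to each state shown):
  len 0: q0<-""
  len 1: q0<-"y", q3<-"x"
  len 2: q0<-"xy", q3<-"xx"
  len 3: q0<-"xxy", q3<-"xxx"
  len 4: q0<-"xxxy", q3<-"xxxx"
  len 5: q0<-"xxxxy", q3<-"xxxxx"
  len 6: q0<-"xxxxxy", q3<-"xxxxxx"
  len 7: q0<-"xxxxxxy", q3<-"xxxxxxx"
  len 8: q0<-"xxxxxxxy", q3<-"xxxxxxxx"

No string accepted (empty language)


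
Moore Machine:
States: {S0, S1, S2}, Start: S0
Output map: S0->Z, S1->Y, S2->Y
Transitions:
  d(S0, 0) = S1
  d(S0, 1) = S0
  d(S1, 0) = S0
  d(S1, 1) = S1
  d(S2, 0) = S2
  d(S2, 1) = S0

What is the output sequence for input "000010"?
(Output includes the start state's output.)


Start: S0 (output Z)
  --0--> S1 (output Y)
  --0--> S0 (output Z)
  --0--> S1 (output Y)
  --0--> S0 (output Z)
  --1--> S0 (output Z)
  --0--> S1 (output Y)

"ZYZYZZY"


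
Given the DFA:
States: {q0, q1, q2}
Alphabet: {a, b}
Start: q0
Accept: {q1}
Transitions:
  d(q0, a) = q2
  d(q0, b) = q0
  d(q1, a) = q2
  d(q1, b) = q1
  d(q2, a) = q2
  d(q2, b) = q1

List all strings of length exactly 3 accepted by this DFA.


All strings of length 3: 8 total
Accepted: 3

"aab", "abb", "bab"


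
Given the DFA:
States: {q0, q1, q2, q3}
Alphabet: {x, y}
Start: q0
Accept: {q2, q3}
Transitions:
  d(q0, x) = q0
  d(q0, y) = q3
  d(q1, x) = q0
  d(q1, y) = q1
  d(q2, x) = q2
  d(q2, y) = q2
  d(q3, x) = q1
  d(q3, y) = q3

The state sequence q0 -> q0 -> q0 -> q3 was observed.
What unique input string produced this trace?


Trace back each transition to find the symbol:
  q0 --[x]--> q0
  q0 --[x]--> q0
  q0 --[y]--> q3

"xxy"


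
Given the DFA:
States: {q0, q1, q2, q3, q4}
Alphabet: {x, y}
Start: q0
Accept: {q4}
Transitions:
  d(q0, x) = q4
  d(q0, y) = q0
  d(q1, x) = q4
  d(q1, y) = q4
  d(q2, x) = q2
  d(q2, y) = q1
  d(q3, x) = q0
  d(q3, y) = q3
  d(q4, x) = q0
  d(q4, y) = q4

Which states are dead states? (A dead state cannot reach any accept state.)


Forward reachability from each state:
  q0 -> reaches accept state q4 (live)
  q1 -> reaches accept state q4 (live)
  q2 -> reaches accept state q4 (live)
  q3 -> reaches accept state q4 (live)
  q4 -> reaches accept state q4 (live)

None (all states can reach an accept state)


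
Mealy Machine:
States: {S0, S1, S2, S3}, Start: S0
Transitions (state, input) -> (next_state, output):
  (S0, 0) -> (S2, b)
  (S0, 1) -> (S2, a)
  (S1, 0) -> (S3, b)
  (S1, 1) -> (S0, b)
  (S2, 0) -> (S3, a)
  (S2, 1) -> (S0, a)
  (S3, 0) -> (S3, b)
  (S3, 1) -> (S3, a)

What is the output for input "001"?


Step-by-step:
  (S0, 0) -> (S2, b)
  (S2, 0) -> (S3, a)
  (S3, 1) -> (S3, a)

"baa"


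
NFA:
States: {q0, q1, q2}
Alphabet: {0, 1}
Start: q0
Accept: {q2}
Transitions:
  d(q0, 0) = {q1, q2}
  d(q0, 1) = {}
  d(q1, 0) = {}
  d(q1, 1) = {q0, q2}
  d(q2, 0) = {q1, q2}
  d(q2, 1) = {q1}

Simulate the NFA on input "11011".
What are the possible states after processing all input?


Start: {q0}
  --1--> {}
  --1--> {}
  --0--> {}
  --1--> {}
  --1--> {}

{} (empty set, no valid transitions)


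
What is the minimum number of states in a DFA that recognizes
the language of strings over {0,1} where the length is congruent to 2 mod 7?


States track (length) mod 7.
Need 7 states: one per remainder 0..6; accept = remainder 2.

7


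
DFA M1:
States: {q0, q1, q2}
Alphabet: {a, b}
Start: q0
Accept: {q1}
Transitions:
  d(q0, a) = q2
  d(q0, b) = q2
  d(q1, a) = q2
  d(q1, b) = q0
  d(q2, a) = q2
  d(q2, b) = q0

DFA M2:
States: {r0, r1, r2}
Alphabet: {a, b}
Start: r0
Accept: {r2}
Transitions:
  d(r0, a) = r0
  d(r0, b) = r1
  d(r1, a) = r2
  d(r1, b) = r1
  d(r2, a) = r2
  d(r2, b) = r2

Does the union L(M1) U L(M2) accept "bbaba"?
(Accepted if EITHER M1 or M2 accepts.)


M1: final=q2 accepted=False
M2: final=r2 accepted=True

Yes, union accepts


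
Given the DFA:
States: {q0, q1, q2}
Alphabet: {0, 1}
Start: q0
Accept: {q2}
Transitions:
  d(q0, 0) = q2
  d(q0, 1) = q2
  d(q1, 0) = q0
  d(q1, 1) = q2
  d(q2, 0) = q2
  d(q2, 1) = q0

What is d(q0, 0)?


Looking up transition d(q0, 0)

q2


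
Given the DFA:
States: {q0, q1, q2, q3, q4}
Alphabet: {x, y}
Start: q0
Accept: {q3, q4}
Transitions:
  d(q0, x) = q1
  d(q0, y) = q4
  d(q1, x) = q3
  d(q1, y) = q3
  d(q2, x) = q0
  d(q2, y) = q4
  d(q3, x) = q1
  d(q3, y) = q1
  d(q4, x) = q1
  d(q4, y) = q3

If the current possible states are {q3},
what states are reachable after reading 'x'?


Apply transition on 'x' from each current state:
  d(q3, x) = q1

{q1}


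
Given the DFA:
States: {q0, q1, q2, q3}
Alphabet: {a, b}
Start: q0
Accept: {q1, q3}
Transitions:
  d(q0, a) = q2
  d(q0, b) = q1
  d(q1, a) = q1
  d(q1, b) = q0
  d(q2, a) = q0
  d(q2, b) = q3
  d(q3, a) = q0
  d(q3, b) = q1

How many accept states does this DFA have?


Accept states listed: {q1, q3}
Counting: q1(1) q3(2)

2


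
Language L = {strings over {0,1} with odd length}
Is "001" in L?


length = 3; 3 mod 2 = 1

Yes, "001" is in L


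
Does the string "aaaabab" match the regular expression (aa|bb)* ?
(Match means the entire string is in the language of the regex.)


|string| = 7; first = 'a'; last = 'b'

No, "aaaabab" does not match (aa|bb)*


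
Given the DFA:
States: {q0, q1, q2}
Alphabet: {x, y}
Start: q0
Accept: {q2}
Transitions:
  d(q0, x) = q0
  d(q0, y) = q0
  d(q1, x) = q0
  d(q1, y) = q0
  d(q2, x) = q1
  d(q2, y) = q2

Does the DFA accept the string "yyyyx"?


Trace: q0 -> q0 -> q0 -> q0 -> q0 -> q0
Final state: q0
Accept states: {q2}

No, rejected (final state q0 is not an accept state)


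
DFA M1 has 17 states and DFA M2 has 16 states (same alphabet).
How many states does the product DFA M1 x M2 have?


Product construction pairs every M1 state with every M2 state.
17 * 16 = 272

272


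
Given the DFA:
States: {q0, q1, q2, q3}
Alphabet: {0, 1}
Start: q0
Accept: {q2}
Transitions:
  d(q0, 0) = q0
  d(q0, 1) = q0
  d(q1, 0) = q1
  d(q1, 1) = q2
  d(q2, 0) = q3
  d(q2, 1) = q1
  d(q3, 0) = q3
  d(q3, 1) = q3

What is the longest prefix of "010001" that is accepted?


Run the DFA, marking each prefix where the state is accepting:
  "" -> q0 [reject]
  "0" -> q0 [reject]
  "01" -> q0 [reject]
  "010" -> q0 [reject]
  "0100" -> q0 [reject]
  "01000" -> q0 [reject]
  "010001" -> q0 [reject]

No prefix is accepted


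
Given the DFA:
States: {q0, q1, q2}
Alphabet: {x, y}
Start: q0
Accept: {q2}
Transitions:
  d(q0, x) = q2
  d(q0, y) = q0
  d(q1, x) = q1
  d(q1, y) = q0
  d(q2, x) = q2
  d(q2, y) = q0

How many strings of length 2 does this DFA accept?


Enumerating all length-2 strings:
  "xx" -> q2 [accept]
  "xy" -> q0 [reject]
  "yx" -> q2 [accept]
  "yy" -> q0 [reject]

2 out of 4


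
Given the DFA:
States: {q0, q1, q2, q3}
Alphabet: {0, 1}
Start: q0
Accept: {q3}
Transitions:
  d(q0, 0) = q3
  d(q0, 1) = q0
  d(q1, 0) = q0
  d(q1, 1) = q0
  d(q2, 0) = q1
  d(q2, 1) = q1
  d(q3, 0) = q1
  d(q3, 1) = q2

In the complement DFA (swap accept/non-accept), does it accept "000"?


Trace: q0 -> q3 -> q1 -> q0
Final: q0
Original accept: {q3}
Complement: q0 is not in original accept

Yes, complement accepts (original rejects)


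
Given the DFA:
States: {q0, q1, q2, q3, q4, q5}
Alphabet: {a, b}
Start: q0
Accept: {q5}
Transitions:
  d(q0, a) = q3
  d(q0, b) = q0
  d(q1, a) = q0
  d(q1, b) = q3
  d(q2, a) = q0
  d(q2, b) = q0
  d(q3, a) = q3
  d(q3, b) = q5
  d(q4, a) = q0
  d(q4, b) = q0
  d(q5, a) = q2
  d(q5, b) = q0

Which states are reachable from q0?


BFS from q0:
  layer 0: {q0}
  layer 1: {q3}
  layer 2: {q5}
  layer 3: {q2}

{q0, q2, q3, q5}


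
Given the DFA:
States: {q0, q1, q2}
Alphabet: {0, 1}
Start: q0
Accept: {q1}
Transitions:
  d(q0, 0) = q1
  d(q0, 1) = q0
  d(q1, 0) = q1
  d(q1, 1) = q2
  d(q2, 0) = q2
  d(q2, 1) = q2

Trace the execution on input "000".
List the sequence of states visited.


Input: 000
d(q0, 0) = q1
d(q1, 0) = q1
d(q1, 0) = q1


q0 -> q1 -> q1 -> q1


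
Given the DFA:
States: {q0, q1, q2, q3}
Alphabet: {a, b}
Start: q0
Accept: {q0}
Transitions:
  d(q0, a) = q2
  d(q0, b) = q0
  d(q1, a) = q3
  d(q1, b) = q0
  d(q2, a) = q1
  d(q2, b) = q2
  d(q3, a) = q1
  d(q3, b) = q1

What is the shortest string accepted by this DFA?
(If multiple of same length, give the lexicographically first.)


BFS by string length (lex-first path to each state shown):
  len 0: q0<-""
Found accept state at length 0.

"" (empty string)


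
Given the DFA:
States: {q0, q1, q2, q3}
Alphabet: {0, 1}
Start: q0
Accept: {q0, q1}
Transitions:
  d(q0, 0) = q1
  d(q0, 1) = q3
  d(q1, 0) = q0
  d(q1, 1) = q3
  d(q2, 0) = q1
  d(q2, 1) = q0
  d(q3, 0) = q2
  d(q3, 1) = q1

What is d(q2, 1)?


Looking up transition d(q2, 1)

q0


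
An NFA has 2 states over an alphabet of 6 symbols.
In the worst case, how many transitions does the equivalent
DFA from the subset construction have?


Subset construction: one DFA state per subset of NFA states = 2^2 = 4 states.
Each DFA state has 6 outgoing transitions: 4 * 6 = 24

24


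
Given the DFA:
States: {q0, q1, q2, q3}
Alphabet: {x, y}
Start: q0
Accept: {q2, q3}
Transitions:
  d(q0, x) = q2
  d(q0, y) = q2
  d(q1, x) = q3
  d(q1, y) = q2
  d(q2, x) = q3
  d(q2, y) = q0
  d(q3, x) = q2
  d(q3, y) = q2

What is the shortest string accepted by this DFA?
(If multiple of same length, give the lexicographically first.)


BFS by string length (lex-first path to each state shown):
  len 0: q0<-""
  len 1: q2<-"x"
Found accept state at length 1.

"x"


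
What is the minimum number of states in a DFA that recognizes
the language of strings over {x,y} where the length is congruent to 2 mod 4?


States track (length) mod 4.
Need 4 states: one per remainder 0..3; accept = remainder 2.

4


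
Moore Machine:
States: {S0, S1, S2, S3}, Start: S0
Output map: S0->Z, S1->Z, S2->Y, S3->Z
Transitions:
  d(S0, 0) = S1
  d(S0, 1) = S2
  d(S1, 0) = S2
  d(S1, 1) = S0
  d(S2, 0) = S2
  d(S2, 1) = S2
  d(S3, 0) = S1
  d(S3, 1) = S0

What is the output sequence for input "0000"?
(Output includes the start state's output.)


Start: S0 (output Z)
  --0--> S1 (output Z)
  --0--> S2 (output Y)
  --0--> S2 (output Y)
  --0--> S2 (output Y)

"ZZYYY"


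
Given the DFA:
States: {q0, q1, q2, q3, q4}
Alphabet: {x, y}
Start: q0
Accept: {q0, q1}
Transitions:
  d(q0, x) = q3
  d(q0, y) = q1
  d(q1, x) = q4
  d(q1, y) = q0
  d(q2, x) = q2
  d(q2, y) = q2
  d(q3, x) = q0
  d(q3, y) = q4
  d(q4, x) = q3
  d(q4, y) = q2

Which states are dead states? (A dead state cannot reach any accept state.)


Forward reachability from each state:
  q0 -> reaches accept state q0 (live)
  q1 -> reaches accept state q0 (live)
  q2 -> reaches {q2}, no accept state (dead)
  q3 -> reaches accept state q0 (live)
  q4 -> reaches accept state q0 (live)

{q2}


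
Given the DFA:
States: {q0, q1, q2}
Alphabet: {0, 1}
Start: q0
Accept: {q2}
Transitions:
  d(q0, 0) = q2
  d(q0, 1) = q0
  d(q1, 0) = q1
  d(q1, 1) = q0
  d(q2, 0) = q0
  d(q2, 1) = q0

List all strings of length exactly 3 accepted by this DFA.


All strings of length 3: 8 total
Accepted: 3

"000", "010", "110"


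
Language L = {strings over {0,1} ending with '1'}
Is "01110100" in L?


last symbol = '0'

No, "01110100" is not in L


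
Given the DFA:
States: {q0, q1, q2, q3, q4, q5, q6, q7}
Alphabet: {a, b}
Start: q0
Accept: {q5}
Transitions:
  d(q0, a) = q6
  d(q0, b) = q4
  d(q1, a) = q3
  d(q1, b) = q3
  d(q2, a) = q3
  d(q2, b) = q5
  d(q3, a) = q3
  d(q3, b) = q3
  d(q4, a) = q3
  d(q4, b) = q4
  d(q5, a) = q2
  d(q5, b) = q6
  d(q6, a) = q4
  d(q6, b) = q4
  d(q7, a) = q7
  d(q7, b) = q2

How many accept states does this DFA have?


Accept states listed: {q5}
Counting: q5(1)

1


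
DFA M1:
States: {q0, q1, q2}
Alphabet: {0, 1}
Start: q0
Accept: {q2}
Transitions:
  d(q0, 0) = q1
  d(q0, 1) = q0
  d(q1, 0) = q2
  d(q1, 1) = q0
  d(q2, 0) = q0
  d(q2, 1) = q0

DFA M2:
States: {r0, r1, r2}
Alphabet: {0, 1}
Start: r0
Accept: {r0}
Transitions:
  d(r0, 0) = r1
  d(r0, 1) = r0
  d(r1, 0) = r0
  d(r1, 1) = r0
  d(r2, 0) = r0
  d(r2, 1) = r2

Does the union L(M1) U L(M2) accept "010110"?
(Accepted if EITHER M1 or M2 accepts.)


M1: final=q1 accepted=False
M2: final=r1 accepted=False

No, union rejects (neither accepts)


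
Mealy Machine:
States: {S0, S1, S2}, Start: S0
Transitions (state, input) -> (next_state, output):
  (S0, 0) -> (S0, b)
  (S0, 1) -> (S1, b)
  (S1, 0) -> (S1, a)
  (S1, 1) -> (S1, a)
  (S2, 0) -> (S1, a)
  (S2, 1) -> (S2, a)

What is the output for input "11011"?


Step-by-step:
  (S0, 1) -> (S1, b)
  (S1, 1) -> (S1, a)
  (S1, 0) -> (S1, a)
  (S1, 1) -> (S1, a)
  (S1, 1) -> (S1, a)

"baaaa"


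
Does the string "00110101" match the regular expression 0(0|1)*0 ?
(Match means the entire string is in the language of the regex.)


|string| = 8; first = '0'; last = '1'

No, "00110101" does not match 0(0|1)*0


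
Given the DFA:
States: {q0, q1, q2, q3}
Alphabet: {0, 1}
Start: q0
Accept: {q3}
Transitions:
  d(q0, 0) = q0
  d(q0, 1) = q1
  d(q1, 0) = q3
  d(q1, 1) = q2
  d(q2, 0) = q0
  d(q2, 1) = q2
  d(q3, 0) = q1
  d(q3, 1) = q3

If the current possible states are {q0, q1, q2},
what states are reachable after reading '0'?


Apply transition on '0' from each current state:
  d(q0, 0) = q0
  d(q1, 0) = q3
  d(q2, 0) = q0

{q0, q3}


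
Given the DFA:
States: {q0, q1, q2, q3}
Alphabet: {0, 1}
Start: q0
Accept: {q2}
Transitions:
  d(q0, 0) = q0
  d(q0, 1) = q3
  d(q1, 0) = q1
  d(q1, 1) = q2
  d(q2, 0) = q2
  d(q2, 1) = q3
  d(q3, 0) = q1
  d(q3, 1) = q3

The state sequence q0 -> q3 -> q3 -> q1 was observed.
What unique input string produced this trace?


Trace back each transition to find the symbol:
  q0 --[1]--> q3
  q3 --[1]--> q3
  q3 --[0]--> q1

"110"


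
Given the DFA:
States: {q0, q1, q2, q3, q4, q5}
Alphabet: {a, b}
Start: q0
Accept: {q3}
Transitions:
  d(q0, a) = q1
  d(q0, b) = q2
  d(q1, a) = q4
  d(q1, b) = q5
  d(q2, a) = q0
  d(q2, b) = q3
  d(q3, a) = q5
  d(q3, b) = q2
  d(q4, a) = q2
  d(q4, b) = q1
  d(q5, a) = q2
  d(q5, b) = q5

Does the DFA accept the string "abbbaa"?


Trace: q0 -> q1 -> q5 -> q5 -> q5 -> q2 -> q0
Final state: q0
Accept states: {q3}

No, rejected (final state q0 is not an accept state)


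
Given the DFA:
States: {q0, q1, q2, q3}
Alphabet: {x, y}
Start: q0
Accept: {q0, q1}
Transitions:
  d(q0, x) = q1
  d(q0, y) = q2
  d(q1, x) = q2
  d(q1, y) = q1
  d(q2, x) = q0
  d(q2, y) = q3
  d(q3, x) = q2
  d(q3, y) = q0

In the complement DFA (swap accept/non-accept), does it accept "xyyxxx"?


Trace: q0 -> q1 -> q1 -> q1 -> q2 -> q0 -> q1
Final: q1
Original accept: {q0, q1}
Complement: q1 is in original accept

No, complement rejects (original accepts)


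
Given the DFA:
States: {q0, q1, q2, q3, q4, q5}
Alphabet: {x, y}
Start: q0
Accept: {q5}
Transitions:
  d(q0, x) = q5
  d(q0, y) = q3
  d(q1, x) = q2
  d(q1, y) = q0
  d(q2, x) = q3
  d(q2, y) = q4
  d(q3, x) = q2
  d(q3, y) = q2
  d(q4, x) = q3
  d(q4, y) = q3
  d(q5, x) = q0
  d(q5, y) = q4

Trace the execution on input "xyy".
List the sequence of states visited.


Input: xyy
d(q0, x) = q5
d(q5, y) = q4
d(q4, y) = q3


q0 -> q5 -> q4 -> q3


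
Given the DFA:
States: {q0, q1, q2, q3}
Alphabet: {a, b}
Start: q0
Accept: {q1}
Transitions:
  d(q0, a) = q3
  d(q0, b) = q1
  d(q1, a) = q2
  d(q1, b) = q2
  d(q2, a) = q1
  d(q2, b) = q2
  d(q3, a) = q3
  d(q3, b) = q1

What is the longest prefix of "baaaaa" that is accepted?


Run the DFA, marking each prefix where the state is accepting:
  "" -> q0 [reject]
  "b" -> q1 [accept]
  "ba" -> q2 [reject]
  "baa" -> q1 [accept]
  "baaa" -> q2 [reject]
  "baaaa" -> q1 [accept]
  "baaaaa" -> q2 [reject]

"baaaa"


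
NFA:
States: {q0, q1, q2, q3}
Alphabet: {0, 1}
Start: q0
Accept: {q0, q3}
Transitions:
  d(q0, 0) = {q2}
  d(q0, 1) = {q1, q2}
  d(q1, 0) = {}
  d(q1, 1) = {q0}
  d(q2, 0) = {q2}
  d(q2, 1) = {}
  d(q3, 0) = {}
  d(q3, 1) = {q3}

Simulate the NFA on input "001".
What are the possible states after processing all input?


Start: {q0}
  --0--> {q2}
  --0--> {q2}
  --1--> {}

{} (empty set, no valid transitions)


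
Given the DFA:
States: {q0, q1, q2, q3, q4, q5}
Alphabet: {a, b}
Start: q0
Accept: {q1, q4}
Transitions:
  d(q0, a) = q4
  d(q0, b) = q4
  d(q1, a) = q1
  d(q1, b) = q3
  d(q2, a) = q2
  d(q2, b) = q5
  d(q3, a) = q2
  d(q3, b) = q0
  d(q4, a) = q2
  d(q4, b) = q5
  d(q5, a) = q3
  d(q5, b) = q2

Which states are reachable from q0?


BFS from q0:
  layer 0: {q0}
  layer 1: {q4}
  layer 2: {q2, q5}
  layer 3: {q3}

{q0, q2, q3, q4, q5}


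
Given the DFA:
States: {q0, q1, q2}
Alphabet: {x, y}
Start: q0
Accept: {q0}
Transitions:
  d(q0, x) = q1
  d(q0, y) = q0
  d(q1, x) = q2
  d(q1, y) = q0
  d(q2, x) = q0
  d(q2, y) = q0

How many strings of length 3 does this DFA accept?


Enumerating all length-3 strings:
  "xxx" -> q0 [accept]
  "xxy" -> q0 [accept]
  "xyx" -> q1 [reject]
  "xyy" -> q0 [accept]
  "yxx" -> q2 [reject]
  "yxy" -> q0 [accept]
  "yyx" -> q1 [reject]
  "yyy" -> q0 [accept]

5 out of 8


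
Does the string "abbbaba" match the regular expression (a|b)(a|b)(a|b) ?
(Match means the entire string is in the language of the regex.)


|string| = 7; first = 'a'; last = 'a'

No, "abbbaba" does not match (a|b)(a|b)(a|b)


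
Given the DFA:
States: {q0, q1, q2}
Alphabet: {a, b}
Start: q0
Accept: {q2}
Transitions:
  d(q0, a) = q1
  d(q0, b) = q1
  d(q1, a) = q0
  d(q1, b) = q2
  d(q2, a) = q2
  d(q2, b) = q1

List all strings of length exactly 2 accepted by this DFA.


All strings of length 2: 4 total
Accepted: 2

"ab", "bb"


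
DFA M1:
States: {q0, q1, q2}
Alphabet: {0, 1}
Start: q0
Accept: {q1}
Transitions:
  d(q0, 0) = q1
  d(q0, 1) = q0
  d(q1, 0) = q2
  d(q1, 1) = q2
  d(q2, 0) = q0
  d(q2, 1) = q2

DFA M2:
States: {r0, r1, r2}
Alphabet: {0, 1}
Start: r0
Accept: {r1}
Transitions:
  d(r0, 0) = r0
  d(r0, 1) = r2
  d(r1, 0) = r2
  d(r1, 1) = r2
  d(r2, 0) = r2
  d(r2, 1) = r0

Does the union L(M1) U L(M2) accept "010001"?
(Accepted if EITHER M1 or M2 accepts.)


M1: final=q2 accepted=False
M2: final=r0 accepted=False

No, union rejects (neither accepts)


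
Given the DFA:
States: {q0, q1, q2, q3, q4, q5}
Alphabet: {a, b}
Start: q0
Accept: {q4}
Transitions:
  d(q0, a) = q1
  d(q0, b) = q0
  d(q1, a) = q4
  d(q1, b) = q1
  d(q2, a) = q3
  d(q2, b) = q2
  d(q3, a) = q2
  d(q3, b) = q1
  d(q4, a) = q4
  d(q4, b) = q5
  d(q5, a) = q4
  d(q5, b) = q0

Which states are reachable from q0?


BFS from q0:
  layer 0: {q0}
  layer 1: {q1}
  layer 2: {q4}
  layer 3: {q5}

{q0, q1, q4, q5}


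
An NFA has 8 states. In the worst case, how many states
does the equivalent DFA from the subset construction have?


Subset construction: one DFA state per subset of NFA states.
2^8 = 256

256


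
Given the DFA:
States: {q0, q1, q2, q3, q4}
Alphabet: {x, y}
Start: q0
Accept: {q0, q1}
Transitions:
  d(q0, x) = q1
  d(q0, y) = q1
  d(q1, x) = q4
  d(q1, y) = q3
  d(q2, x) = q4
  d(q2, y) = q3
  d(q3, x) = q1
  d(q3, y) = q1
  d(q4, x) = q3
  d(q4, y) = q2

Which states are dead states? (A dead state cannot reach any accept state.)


Forward reachability from each state:
  q0 -> reaches accept state q0 (live)
  q1 -> reaches accept state q1 (live)
  q2 -> reaches accept state q1 (live)
  q3 -> reaches accept state q1 (live)
  q4 -> reaches accept state q1 (live)

None (all states can reach an accept state)


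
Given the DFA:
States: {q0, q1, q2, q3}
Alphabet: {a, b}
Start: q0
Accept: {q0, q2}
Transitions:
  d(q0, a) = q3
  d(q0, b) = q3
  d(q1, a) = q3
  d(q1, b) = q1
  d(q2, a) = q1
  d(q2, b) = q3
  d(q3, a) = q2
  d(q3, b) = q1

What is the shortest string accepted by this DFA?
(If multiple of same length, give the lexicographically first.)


BFS by string length (lex-first path to each state shown):
  len 0: q0<-""
Found accept state at length 0.

"" (empty string)


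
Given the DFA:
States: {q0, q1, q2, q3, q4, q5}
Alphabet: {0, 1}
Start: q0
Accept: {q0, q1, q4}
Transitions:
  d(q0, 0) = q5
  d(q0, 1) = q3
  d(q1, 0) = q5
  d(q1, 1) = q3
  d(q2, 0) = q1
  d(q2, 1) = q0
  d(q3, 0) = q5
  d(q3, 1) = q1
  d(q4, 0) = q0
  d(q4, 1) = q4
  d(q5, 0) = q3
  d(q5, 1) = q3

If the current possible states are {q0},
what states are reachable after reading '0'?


Apply transition on '0' from each current state:
  d(q0, 0) = q5

{q5}


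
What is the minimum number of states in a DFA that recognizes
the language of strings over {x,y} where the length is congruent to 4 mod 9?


States track (length) mod 9.
Need 9 states: one per remainder 0..8; accept = remainder 4.

9


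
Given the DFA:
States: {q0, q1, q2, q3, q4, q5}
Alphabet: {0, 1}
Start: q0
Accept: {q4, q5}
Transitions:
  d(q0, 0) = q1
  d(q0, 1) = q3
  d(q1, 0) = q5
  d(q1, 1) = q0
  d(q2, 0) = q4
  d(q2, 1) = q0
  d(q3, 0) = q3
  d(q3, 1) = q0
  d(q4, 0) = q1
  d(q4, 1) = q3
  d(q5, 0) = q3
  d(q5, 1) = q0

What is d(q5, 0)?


Looking up transition d(q5, 0)

q3


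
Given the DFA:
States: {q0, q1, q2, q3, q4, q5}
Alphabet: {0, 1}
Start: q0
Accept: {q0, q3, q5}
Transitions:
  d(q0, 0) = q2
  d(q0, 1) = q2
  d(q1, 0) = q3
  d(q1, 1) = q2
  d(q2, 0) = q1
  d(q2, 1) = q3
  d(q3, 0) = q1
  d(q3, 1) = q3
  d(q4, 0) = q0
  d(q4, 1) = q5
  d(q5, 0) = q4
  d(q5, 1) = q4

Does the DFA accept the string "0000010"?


Trace: q0 -> q2 -> q1 -> q3 -> q1 -> q3 -> q3 -> q1
Final state: q1
Accept states: {q0, q3, q5}

No, rejected (final state q1 is not an accept state)


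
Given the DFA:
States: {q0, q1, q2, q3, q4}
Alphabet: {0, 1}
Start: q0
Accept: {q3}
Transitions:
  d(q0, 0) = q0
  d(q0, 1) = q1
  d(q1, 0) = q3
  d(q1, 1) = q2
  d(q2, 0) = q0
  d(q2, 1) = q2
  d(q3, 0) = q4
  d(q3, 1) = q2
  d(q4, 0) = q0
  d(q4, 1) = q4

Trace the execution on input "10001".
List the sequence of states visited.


Input: 10001
d(q0, 1) = q1
d(q1, 0) = q3
d(q3, 0) = q4
d(q4, 0) = q0
d(q0, 1) = q1


q0 -> q1 -> q3 -> q4 -> q0 -> q1


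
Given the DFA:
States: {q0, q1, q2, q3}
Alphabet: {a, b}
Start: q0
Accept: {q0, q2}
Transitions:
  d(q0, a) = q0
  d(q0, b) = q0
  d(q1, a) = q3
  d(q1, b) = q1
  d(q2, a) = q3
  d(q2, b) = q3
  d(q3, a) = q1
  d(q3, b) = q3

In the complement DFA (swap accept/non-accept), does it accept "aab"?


Trace: q0 -> q0 -> q0 -> q0
Final: q0
Original accept: {q0, q2}
Complement: q0 is in original accept

No, complement rejects (original accepts)


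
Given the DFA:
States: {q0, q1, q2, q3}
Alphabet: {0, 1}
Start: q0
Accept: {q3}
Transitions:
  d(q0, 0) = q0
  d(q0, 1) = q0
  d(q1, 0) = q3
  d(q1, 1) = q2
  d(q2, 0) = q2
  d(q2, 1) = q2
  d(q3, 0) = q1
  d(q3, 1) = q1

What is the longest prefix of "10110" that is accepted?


Run the DFA, marking each prefix where the state is accepting:
  "" -> q0 [reject]
  "1" -> q0 [reject]
  "10" -> q0 [reject]
  "101" -> q0 [reject]
  "1011" -> q0 [reject]
  "10110" -> q0 [reject]

No prefix is accepted
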